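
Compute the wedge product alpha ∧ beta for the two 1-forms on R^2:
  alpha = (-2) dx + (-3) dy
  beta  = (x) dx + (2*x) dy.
alpha ∧ beta = (-x) dx ∧ dy

Distribute the wedge, using dx_i ∧ dx_j = -dx_j ∧ dx_i and dx_i ∧ dx_i = 0. For each pair (i, j) with i < j, the coefficient of dx_i ∧ dx_j in alpha ∧ beta is (alpha_i * beta_j - alpha_j * beta_i). Collecting: alpha ∧ beta = (-x) dx ∧ dy.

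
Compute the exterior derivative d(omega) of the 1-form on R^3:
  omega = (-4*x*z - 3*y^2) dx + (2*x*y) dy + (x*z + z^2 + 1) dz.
d(omega) = (8*y) dx ∧ dy + (4*x + z) dx ∧ dz

For a 1-form omega = sum_i f_i dx_i, the exterior derivative is
  d(omega) = sum_{i < j} (∂f_j/∂x_i - ∂f_i/∂x_j) dx_i ∧ dx_j.
  coefficient of dx ∧ dy: ∂f_2/∂x - ∂f_1/∂y = ∂(2*x*y)/∂x - ∂(-4*x*z - 3*y^2)/∂y = 8*y
  coefficient of dx ∧ dz: ∂f_3/∂x - ∂f_1/∂z = ∂(x*z + z^2 + 1)/∂x - ∂(-4*x*z - 3*y^2)/∂z = 4*x + z
Assembling: d(omega) = (8*y) dx ∧ dy + (4*x + z) dx ∧ dz.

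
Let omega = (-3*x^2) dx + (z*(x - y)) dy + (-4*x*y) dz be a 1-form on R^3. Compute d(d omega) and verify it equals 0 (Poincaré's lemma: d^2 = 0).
d(d omega) = 0

Step 1: d omega = sum_{i<j} (∂f_j/∂x_i - ∂f_i/∂x_j) dx_i ∧ dx_j:
  coeff of dx ∧ dy: z
  coeff of dx ∧ dz: -4*y
  coeff of dy ∧ dz: -5*x + y
Step 2: Apply d again to each 2-form coefficient. The only possible 3-form in R^3 is dx ∧ dy ∧ dz, with coefficient
  ∂(coeff of dy∧dz)/∂x - ∂(coeff of dx∧dz)/∂y + ∂(coeff of dx∧dy)/∂z
  = ∂/∂x (-5*x + y) - ∂/∂y (-4*y) + ∂/∂z (z).
Each of these terms simplifies to sums of mixed partials that cancel in pairs. The result is 0 (by equality of mixed partials for smooth functions — Schwarz / Clairaut).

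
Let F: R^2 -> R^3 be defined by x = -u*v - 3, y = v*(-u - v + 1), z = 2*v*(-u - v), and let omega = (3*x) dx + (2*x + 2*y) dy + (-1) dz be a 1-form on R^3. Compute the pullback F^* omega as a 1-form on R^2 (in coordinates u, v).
F^* omega = (v*(7*u*v + 2*v^2 - 2*v + 17)) du + (7*u^2*v + 10*u*v^2 - 6*u*v + 17*u + 4*v^3 - 6*v^2 + 18*v - 6) dv

Using F^*(f dg) = (f ∘ F) d(g ∘ F), substitute each coordinate x_i by F_i(u, v) in f_i, and replace dx_i by d F_i = (∂F_i/∂u) du + (∂F_i/∂v) dv.
  For the x component: f_1(F) = -3*u*v - 9; d F_1 = (-v) du + (-u) dv
  For the y component: f_2(F) = -4*u*v - 2*v^2 + 2*v - 6; d F_2 = (-v) du + (-u - 2*v + 1) dv
  For the z component: f_3(F) = -1; d F_3 = (-2*v) du + (-2*u - 4*v) dv
Combining and collecting du, dv coefficients:
  coeff of du: v*(7*u*v + 2*v^2 - 2*v + 17)
  coeff of dv: 7*u^2*v + 10*u*v^2 - 6*u*v + 17*u + 4*v^3 - 6*v^2 + 18*v - 6
F^* omega = (v*(7*u*v + 2*v^2 - 2*v + 17)) du + (7*u^2*v + 10*u*v^2 - 6*u*v + 17*u + 4*v^3 - 6*v^2 + 18*v - 6) dv.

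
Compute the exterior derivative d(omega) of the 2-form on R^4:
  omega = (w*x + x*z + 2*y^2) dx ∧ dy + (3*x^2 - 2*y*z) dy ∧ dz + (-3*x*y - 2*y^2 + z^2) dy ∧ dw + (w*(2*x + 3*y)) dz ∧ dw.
d(omega) = (7*x) dx ∧ dy ∧ dz + (x - 3*y) dx ∧ dy ∧ dw + (3*w - 2*z) dy ∧ dz ∧ dw + (2*w) dx ∧ dz ∧ dw

For a 2-form omega = sum_{i<j} g_{ij} dx_i ∧ dx_j, the exterior derivative is
  d(omega) = sum_{i<j} d(g_{ij}) ∧ dx_i ∧ dx_j = sum_{i<j, k} (∂g_{ij}/∂x_k) dx_k ∧ dx_i ∧ dx_j.
Expand each term, using dx_k ∧ dx_i ∧ dx_j = sgn(permutation) dx_{(a)} ∧ dx_{(b)} ∧ dx_{(c)} with (a < b < c) sorted:
  d(w*x + x*z + 2*y^2) includes (∂/∂z)(w*x + x*z + 2*y^2) dz = (x) dz, which multiplied by dx ∧ dy gives (x) dx ∧ dy ∧ dz
  d(w*x + x*z + 2*y^2) includes (∂/∂w)(w*x + x*z + 2*y^2) dw = (x) dw, which multiplied by dx ∧ dy gives (x) dx ∧ dy ∧ dw
  d(3*x^2 - 2*y*z) includes (∂/∂x)(3*x^2 - 2*y*z) dx = (6*x) dx, which multiplied by dy ∧ dz gives (6*x) dx ∧ dy ∧ dz
  d(-3*x*y - 2*y^2 + z^2) includes (∂/∂x)(-3*x*y - 2*y^2 + z^2) dx = (-3*y) dx, which multiplied by dy ∧ dw gives (-3*y) dx ∧ dy ∧ dw
  d(-3*x*y - 2*y^2 + z^2) includes (∂/∂z)(-3*x*y - 2*y^2 + z^2) dz = (2*z) dz, which multiplied by dy ∧ dw gives (-2*z) dy ∧ dz ∧ dw
  d(w*(2*x + 3*y)) includes (∂/∂x)(w*(2*x + 3*y)) dx = (2*w) dx, which multiplied by dz ∧ dw gives (2*w) dx ∧ dz ∧ dw
  d(w*(2*x + 3*y)) includes (∂/∂y)(w*(2*x + 3*y)) dy = (3*w) dy, which multiplied by dz ∧ dw gives (3*w) dy ∧ dz ∧ dw
Collecting like 3-forms: d(omega) = (7*x) dx ∧ dy ∧ dz + (x - 3*y) dx ∧ dy ∧ dw + (3*w - 2*z) dy ∧ dz ∧ dw + (2*w) dx ∧ dz ∧ dw.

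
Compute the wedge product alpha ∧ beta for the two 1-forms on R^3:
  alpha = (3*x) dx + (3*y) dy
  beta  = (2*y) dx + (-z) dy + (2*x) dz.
alpha ∧ beta = (-3*x*z - 6*y^2) dx ∧ dy + (6*x^2) dx ∧ dz + (6*x*y) dy ∧ dz

Distribute the wedge, using dx_i ∧ dx_j = -dx_j ∧ dx_i and dx_i ∧ dx_i = 0. For each pair (i, j) with i < j, the coefficient of dx_i ∧ dx_j in alpha ∧ beta is (alpha_i * beta_j - alpha_j * beta_i). Collecting: alpha ∧ beta = (-3*x*z - 6*y^2) dx ∧ dy + (6*x^2) dx ∧ dz + (6*x*y) dy ∧ dz.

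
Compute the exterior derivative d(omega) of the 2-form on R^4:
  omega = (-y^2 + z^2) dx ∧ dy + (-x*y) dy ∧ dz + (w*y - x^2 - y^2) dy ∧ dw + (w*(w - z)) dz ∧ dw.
d(omega) = (-y + 2*z) dx ∧ dy ∧ dz + (-2*x) dx ∧ dy ∧ dw

For a 2-form omega = sum_{i<j} g_{ij} dx_i ∧ dx_j, the exterior derivative is
  d(omega) = sum_{i<j} d(g_{ij}) ∧ dx_i ∧ dx_j = sum_{i<j, k} (∂g_{ij}/∂x_k) dx_k ∧ dx_i ∧ dx_j.
Expand each term, using dx_k ∧ dx_i ∧ dx_j = sgn(permutation) dx_{(a)} ∧ dx_{(b)} ∧ dx_{(c)} with (a < b < c) sorted:
  d(-y^2 + z^2) includes (∂/∂z)(-y^2 + z^2) dz = (2*z) dz, which multiplied by dx ∧ dy gives (2*z) dx ∧ dy ∧ dz
  d(-x*y) includes (∂/∂x)(-x*y) dx = (-y) dx, which multiplied by dy ∧ dz gives (-y) dx ∧ dy ∧ dz
  d(w*y - x^2 - y^2) includes (∂/∂x)(w*y - x^2 - y^2) dx = (-2*x) dx, which multiplied by dy ∧ dw gives (-2*x) dx ∧ dy ∧ dw
Collecting like 3-forms: d(omega) = (-y + 2*z) dx ∧ dy ∧ dz + (-2*x) dx ∧ dy ∧ dw.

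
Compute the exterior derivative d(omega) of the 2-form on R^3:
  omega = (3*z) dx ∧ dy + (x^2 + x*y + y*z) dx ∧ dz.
d(omega) = (-x - z + 3) dx ∧ dy ∧ dz

For a 2-form omega = sum_{i<j} g_{ij} dx_i ∧ dx_j, the exterior derivative is
  d(omega) = sum_{i<j} d(g_{ij}) ∧ dx_i ∧ dx_j = sum_{i<j, k} (∂g_{ij}/∂x_k) dx_k ∧ dx_i ∧ dx_j.
Expand each term, using dx_k ∧ dx_i ∧ dx_j = sgn(permutation) dx_{(a)} ∧ dx_{(b)} ∧ dx_{(c)} with (a < b < c) sorted:
  d(3*z) includes (∂/∂z)(3*z) dz = (3) dz, which multiplied by dx ∧ dy gives (3) dx ∧ dy ∧ dz
  d(x^2 + x*y + y*z) includes (∂/∂y)(x^2 + x*y + y*z) dy = (x + z) dy, which multiplied by dx ∧ dz gives (-x - z) dx ∧ dy ∧ dz
Collecting like 3-forms: d(omega) = (-x - z + 3) dx ∧ dy ∧ dz.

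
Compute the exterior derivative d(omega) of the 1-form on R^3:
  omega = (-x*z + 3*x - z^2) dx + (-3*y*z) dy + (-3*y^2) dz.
d(omega) = (x + 2*z) dx ∧ dz + (-3*y) dy ∧ dz

For a 1-form omega = sum_i f_i dx_i, the exterior derivative is
  d(omega) = sum_{i < j} (∂f_j/∂x_i - ∂f_i/∂x_j) dx_i ∧ dx_j.
  coefficient of dx ∧ dz: ∂f_3/∂x - ∂f_1/∂z = ∂(-3*y^2)/∂x - ∂(-x*z + 3*x - z^2)/∂z = x + 2*z
  coefficient of dy ∧ dz: ∂f_3/∂y - ∂f_2/∂z = ∂(-3*y^2)/∂y - ∂(-3*y*z)/∂z = -3*y
Assembling: d(omega) = (x + 2*z) dx ∧ dz + (-3*y) dy ∧ dz.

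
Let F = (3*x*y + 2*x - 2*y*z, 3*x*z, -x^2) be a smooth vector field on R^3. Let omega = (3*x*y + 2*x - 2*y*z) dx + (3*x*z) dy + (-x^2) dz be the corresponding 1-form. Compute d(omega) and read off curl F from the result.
d(omega) = (-3*x) dy ∧ dz + (2*x - 2*y) dz ∧ dx + (-3*x + 5*z) dx ∧ dy; curl F = (-3*x, 2*x - 2*y, -3*x + 5*z)

d omega = sum_{i<j} (∂f_j/∂x_i - ∂f_i/∂x_j) dx_i ∧ dx_j. Under the identification (dy ∧ dz, dz ∧ dx, dx ∧ dy) ↔ (e_x, e_y, e_z), the coefficients are exactly the components of curl F. Compute:
  ∂R/∂y - ∂Q/∂z = (0) - (3*x) = -3*x
  ∂P/∂z - ∂R/∂x = (-2*y) - (-2*x) = 2*x - 2*y
  ∂Q/∂x - ∂P/∂y = (3*z) - (3*x - 2*z) = -3*x + 5*z.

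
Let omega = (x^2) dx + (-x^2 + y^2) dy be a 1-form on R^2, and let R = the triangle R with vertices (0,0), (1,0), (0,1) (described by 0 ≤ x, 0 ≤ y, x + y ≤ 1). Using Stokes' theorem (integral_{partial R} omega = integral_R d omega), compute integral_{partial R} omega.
integral_(partial R) omega = -1/3

Stokes: integral_partial_R omega = integral_R d omega with d omega = (∂Q/∂x - ∂P/∂y) dx ∧ dy.
  ∂Q/∂x = -2*x
  ∂P/∂y = 0
  integrand = ∂Q/∂x - ∂P/∂y = -2*x.
Integrating over R: integral_0^1 integral_0^{1-x} (-2*x) dy dx = -1/3.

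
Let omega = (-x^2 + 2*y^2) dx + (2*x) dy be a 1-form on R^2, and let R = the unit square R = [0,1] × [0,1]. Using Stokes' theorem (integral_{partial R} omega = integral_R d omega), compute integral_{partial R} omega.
integral_(partial R) omega = 0

Stokes: integral_partial_R omega = integral_R d omega with d omega = (∂Q/∂x - ∂P/∂y) dx ∧ dy.
  ∂Q/∂x = 2
  ∂P/∂y = 4*y
  integrand = ∂Q/∂x - ∂P/∂y = 2 - 4*y.
Integrating over R: integral_0^1 integral_0^1 (2 - 4*y) dx dy = 0.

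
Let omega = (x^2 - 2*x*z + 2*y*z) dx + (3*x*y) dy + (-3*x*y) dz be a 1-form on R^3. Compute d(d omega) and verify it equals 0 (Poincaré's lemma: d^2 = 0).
d(d omega) = 0

Step 1: d omega = sum_{i<j} (∂f_j/∂x_i - ∂f_i/∂x_j) dx_i ∧ dx_j:
  coeff of dx ∧ dy: 3*y - 2*z
  coeff of dx ∧ dz: 2*x - 5*y
  coeff of dy ∧ dz: -3*x
Step 2: Apply d again to each 2-form coefficient. The only possible 3-form in R^3 is dx ∧ dy ∧ dz, with coefficient
  ∂(coeff of dy∧dz)/∂x - ∂(coeff of dx∧dz)/∂y + ∂(coeff of dx∧dy)/∂z
  = ∂/∂x (-3*x) - ∂/∂y (2*x - 5*y) + ∂/∂z (3*y - 2*z).
Each of these terms simplifies to sums of mixed partials that cancel in pairs. The result is 0 (by equality of mixed partials for smooth functions — Schwarz / Clairaut).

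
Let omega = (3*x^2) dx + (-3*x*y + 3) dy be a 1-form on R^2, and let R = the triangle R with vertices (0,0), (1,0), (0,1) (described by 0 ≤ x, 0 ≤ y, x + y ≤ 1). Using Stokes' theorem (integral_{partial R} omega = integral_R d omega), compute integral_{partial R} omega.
integral_(partial R) omega = -1/2

Stokes: integral_partial_R omega = integral_R d omega with d omega = (∂Q/∂x - ∂P/∂y) dx ∧ dy.
  ∂Q/∂x = -3*y
  ∂P/∂y = 0
  integrand = ∂Q/∂x - ∂P/∂y = -3*y.
Integrating over R: integral_0^1 integral_0^{1-x} (-3*y) dy dx = -1/2.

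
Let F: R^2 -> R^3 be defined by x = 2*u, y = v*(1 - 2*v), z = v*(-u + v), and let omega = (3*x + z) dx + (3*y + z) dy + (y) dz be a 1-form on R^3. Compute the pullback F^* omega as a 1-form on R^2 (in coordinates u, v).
F^* omega = (-2*u*v + 12*u + 2*v^3 + v^2) du + (v*(6*u*v - 2*u + 16*v^2 - 15*v + 3)) dv

Using F^*(f dg) = (f ∘ F) d(g ∘ F), substitute each coordinate x_i by F_i(u, v) in f_i, and replace dx_i by d F_i = (∂F_i/∂u) du + (∂F_i/∂v) dv.
  For the x component: f_1(F) = -u*v + 6*u + v^2; d F_1 = (2) du + (0) dv
  For the y component: f_2(F) = v*(-u - 5*v + 3); d F_2 = (0) du + (1 - 4*v) dv
  For the z component: f_3(F) = v*(1 - 2*v); d F_3 = (-v) du + (-u + 2*v) dv
Combining and collecting du, dv coefficients:
  coeff of du: -2*u*v + 12*u + 2*v^3 + v^2
  coeff of dv: v*(6*u*v - 2*u + 16*v^2 - 15*v + 3)
F^* omega = (-2*u*v + 12*u + 2*v^3 + v^2) du + (v*(6*u*v - 2*u + 16*v^2 - 15*v + 3)) dv.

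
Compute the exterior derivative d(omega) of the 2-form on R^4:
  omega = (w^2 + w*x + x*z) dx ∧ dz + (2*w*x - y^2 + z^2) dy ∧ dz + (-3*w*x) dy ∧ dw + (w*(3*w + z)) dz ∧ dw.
d(omega) = (2*w + x) dx ∧ dz ∧ dw + (2*w) dx ∧ dy ∧ dz + (2*x) dy ∧ dz ∧ dw + (-3*w) dx ∧ dy ∧ dw

For a 2-form omega = sum_{i<j} g_{ij} dx_i ∧ dx_j, the exterior derivative is
  d(omega) = sum_{i<j} d(g_{ij}) ∧ dx_i ∧ dx_j = sum_{i<j, k} (∂g_{ij}/∂x_k) dx_k ∧ dx_i ∧ dx_j.
Expand each term, using dx_k ∧ dx_i ∧ dx_j = sgn(permutation) dx_{(a)} ∧ dx_{(b)} ∧ dx_{(c)} with (a < b < c) sorted:
  d(w^2 + w*x + x*z) includes (∂/∂w)(w^2 + w*x + x*z) dw = (2*w + x) dw, which multiplied by dx ∧ dz gives (2*w + x) dx ∧ dz ∧ dw
  d(2*w*x - y^2 + z^2) includes (∂/∂x)(2*w*x - y^2 + z^2) dx = (2*w) dx, which multiplied by dy ∧ dz gives (2*w) dx ∧ dy ∧ dz
  d(2*w*x - y^2 + z^2) includes (∂/∂w)(2*w*x - y^2 + z^2) dw = (2*x) dw, which multiplied by dy ∧ dz gives (2*x) dy ∧ dz ∧ dw
  d(-3*w*x) includes (∂/∂x)(-3*w*x) dx = (-3*w) dx, which multiplied by dy ∧ dw gives (-3*w) dx ∧ dy ∧ dw
Collecting like 3-forms: d(omega) = (2*w + x) dx ∧ dz ∧ dw + (2*w) dx ∧ dy ∧ dz + (2*x) dy ∧ dz ∧ dw + (-3*w) dx ∧ dy ∧ dw.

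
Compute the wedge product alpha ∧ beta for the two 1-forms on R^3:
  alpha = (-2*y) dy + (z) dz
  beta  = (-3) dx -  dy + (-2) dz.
alpha ∧ beta = (-6*y) dx ∧ dy + (4*y + z) dy ∧ dz + (3*z) dx ∧ dz

Distribute the wedge, using dx_i ∧ dx_j = -dx_j ∧ dx_i and dx_i ∧ dx_i = 0. For each pair (i, j) with i < j, the coefficient of dx_i ∧ dx_j in alpha ∧ beta is (alpha_i * beta_j - alpha_j * beta_i). Collecting: alpha ∧ beta = (-6*y) dx ∧ dy + (4*y + z) dy ∧ dz + (3*z) dx ∧ dz.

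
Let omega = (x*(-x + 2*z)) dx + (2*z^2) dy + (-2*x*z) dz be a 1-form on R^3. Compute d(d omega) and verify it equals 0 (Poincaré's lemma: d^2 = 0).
d(d omega) = 0

Step 1: d omega = sum_{i<j} (∂f_j/∂x_i - ∂f_i/∂x_j) dx_i ∧ dx_j:
  coeff of dx ∧ dy: 0
  coeff of dx ∧ dz: -2*x - 2*z
  coeff of dy ∧ dz: -4*z
Step 2: Apply d again to each 2-form coefficient. The only possible 3-form in R^3 is dx ∧ dy ∧ dz, with coefficient
  ∂(coeff of dy∧dz)/∂x - ∂(coeff of dx∧dz)/∂y + ∂(coeff of dx∧dy)/∂z
  = ∂/∂x (-4*z) - ∂/∂y (-2*x - 2*z) + ∂/∂z (0).
Each of these terms simplifies to sums of mixed partials that cancel in pairs. The result is 0 (by equality of mixed partials for smooth functions — Schwarz / Clairaut).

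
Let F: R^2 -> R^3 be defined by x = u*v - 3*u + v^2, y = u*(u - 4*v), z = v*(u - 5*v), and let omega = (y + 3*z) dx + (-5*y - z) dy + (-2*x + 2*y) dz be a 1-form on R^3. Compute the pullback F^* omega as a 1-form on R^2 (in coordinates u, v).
F^* omega = (-10*u^3 + 61*u^2*v - 3*u^2 - 77*u*v^2 + 9*u*v - 37*v^3 + 45*v^2) du + (23*u^3 - 105*u^2*v + 6*u^2 + 61*u*v^2 - 60*u*v - 10*v^3) dv

Using F^*(f dg) = (f ∘ F) d(g ∘ F), substitute each coordinate x_i by F_i(u, v) in f_i, and replace dx_i by d F_i = (∂F_i/∂u) du + (∂F_i/∂v) dv.
  For the x component: f_1(F) = u^2 - u*v - 15*v^2; d F_1 = (v - 3) du + (u + 2*v) dv
  For the y component: f_2(F) = -5*u^2 + 19*u*v + 5*v^2; d F_2 = (2*u - 4*v) du + (-4*u) dv
  For the z component: f_3(F) = 2*u^2 - 10*u*v + 6*u - 2*v^2; d F_3 = (v) du + (u - 10*v) dv
Combining and collecting du, dv coefficients:
  coeff of du: -10*u^3 + 61*u^2*v - 3*u^2 - 77*u*v^2 + 9*u*v - 37*v^3 + 45*v^2
  coeff of dv: 23*u^3 - 105*u^2*v + 6*u^2 + 61*u*v^2 - 60*u*v - 10*v^3
F^* omega = (-10*u^3 + 61*u^2*v - 3*u^2 - 77*u*v^2 + 9*u*v - 37*v^3 + 45*v^2) du + (23*u^3 - 105*u^2*v + 6*u^2 + 61*u*v^2 - 60*u*v - 10*v^3) dv.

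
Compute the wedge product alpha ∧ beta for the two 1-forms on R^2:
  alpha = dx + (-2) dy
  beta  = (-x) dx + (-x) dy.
alpha ∧ beta = (-3*x) dx ∧ dy

Distribute the wedge, using dx_i ∧ dx_j = -dx_j ∧ dx_i and dx_i ∧ dx_i = 0. For each pair (i, j) with i < j, the coefficient of dx_i ∧ dx_j in alpha ∧ beta is (alpha_i * beta_j - alpha_j * beta_i). Collecting: alpha ∧ beta = (-3*x) dx ∧ dy.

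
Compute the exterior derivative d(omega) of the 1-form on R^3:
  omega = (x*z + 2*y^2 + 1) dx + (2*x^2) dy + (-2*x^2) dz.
d(omega) = (4*x - 4*y) dx ∧ dy + (-5*x) dx ∧ dz

For a 1-form omega = sum_i f_i dx_i, the exterior derivative is
  d(omega) = sum_{i < j} (∂f_j/∂x_i - ∂f_i/∂x_j) dx_i ∧ dx_j.
  coefficient of dx ∧ dy: ∂f_2/∂x - ∂f_1/∂y = ∂(2*x^2)/∂x - ∂(x*z + 2*y^2 + 1)/∂y = 4*x - 4*y
  coefficient of dx ∧ dz: ∂f_3/∂x - ∂f_1/∂z = ∂(-2*x^2)/∂x - ∂(x*z + 2*y^2 + 1)/∂z = -5*x
Assembling: d(omega) = (4*x - 4*y) dx ∧ dy + (-5*x) dx ∧ dz.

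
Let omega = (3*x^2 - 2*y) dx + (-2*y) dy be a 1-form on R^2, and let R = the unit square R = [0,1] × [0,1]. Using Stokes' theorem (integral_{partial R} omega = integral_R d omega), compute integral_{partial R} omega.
integral_(partial R) omega = 2

Stokes: integral_partial_R omega = integral_R d omega with d omega = (∂Q/∂x - ∂P/∂y) dx ∧ dy.
  ∂Q/∂x = 0
  ∂P/∂y = -2
  integrand = ∂Q/∂x - ∂P/∂y = 2.
Integrating over R: integral_0^1 integral_0^1 (2) dx dy = 2.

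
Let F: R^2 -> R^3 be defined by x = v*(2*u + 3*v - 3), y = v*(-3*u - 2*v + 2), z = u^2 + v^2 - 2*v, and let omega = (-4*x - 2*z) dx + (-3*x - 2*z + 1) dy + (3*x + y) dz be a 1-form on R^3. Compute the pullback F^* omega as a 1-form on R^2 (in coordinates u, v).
F^* omega = (v*(8*u^2 + 16*u*v - 14*u + 5*v^2 - 7*v - 3)) du + (2*u^3 - 2*u^2*v + 2*u^2 - 13*u*v^2 - u*v - 3*u - 26*v^3 + 36*v^2 - 12*v + 2) dv

Using F^*(f dg) = (f ∘ F) d(g ∘ F), substitute each coordinate x_i by F_i(u, v) in f_i, and replace dx_i by d F_i = (∂F_i/∂u) du + (∂F_i/∂v) dv.
  For the x component: f_1(F) = -2*u^2 - 8*u*v - 14*v^2 + 16*v; d F_1 = (2*v) du + (2*u + 6*v - 3) dv
  For the y component: f_2(F) = -2*u^2 - 6*u*v - 11*v^2 + 13*v + 1; d F_2 = (-3*v) du + (-3*u - 4*v + 2) dv
  For the z component: f_3(F) = v*(3*u + 7*v - 7); d F_3 = (2*u) du + (2*v - 2) dv
Combining and collecting du, dv coefficients:
  coeff of du: v*(8*u^2 + 16*u*v - 14*u + 5*v^2 - 7*v - 3)
  coeff of dv: 2*u^3 - 2*u^2*v + 2*u^2 - 13*u*v^2 - u*v - 3*u - 26*v^3 + 36*v^2 - 12*v + 2
F^* omega = (v*(8*u^2 + 16*u*v - 14*u + 5*v^2 - 7*v - 3)) du + (2*u^3 - 2*u^2*v + 2*u^2 - 13*u*v^2 - u*v - 3*u - 26*v^3 + 36*v^2 - 12*v + 2) dv.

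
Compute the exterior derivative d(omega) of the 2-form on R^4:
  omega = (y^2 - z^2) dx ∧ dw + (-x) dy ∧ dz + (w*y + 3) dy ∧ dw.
d(omega) = (-2*y) dx ∧ dy ∧ dw + (2*z) dx ∧ dz ∧ dw + (-1) dx ∧ dy ∧ dz

For a 2-form omega = sum_{i<j} g_{ij} dx_i ∧ dx_j, the exterior derivative is
  d(omega) = sum_{i<j} d(g_{ij}) ∧ dx_i ∧ dx_j = sum_{i<j, k} (∂g_{ij}/∂x_k) dx_k ∧ dx_i ∧ dx_j.
Expand each term, using dx_k ∧ dx_i ∧ dx_j = sgn(permutation) dx_{(a)} ∧ dx_{(b)} ∧ dx_{(c)} with (a < b < c) sorted:
  d(y^2 - z^2) includes (∂/∂y)(y^2 - z^2) dy = (2*y) dy, which multiplied by dx ∧ dw gives (-2*y) dx ∧ dy ∧ dw
  d(y^2 - z^2) includes (∂/∂z)(y^2 - z^2) dz = (-2*z) dz, which multiplied by dx ∧ dw gives (2*z) dx ∧ dz ∧ dw
  d(-x) includes (∂/∂x)(-x) dx = (-1) dx, which multiplied by dy ∧ dz gives (-1) dx ∧ dy ∧ dz
Collecting like 3-forms: d(omega) = (-2*y) dx ∧ dy ∧ dw + (2*z) dx ∧ dz ∧ dw + (-1) dx ∧ dy ∧ dz.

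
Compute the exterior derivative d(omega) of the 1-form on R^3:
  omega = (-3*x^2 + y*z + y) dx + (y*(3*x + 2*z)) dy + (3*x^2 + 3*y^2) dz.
d(omega) = (3*y - z - 1) dx ∧ dy + (6*x - y) dx ∧ dz + (4*y) dy ∧ dz

For a 1-form omega = sum_i f_i dx_i, the exterior derivative is
  d(omega) = sum_{i < j} (∂f_j/∂x_i - ∂f_i/∂x_j) dx_i ∧ dx_j.
  coefficient of dx ∧ dy: ∂f_2/∂x - ∂f_1/∂y = ∂(y*(3*x + 2*z))/∂x - ∂(-3*x^2 + y*z + y)/∂y = 3*y - z - 1
  coefficient of dx ∧ dz: ∂f_3/∂x - ∂f_1/∂z = ∂(3*x^2 + 3*y^2)/∂x - ∂(-3*x^2 + y*z + y)/∂z = 6*x - y
  coefficient of dy ∧ dz: ∂f_3/∂y - ∂f_2/∂z = ∂(3*x^2 + 3*y^2)/∂y - ∂(y*(3*x + 2*z))/∂z = 4*y
Assembling: d(omega) = (3*y - z - 1) dx ∧ dy + (6*x - y) dx ∧ dz + (4*y) dy ∧ dz.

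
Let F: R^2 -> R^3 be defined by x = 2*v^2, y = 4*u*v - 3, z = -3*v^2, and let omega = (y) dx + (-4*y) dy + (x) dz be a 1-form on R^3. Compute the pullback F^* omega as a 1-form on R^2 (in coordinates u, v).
F^* omega = (16*v*(-4*u*v + 3)) du + (-64*u^2*v + 16*u*v^2 + 48*u - 12*v^3 - 12*v) dv

Using F^*(f dg) = (f ∘ F) d(g ∘ F), substitute each coordinate x_i by F_i(u, v) in f_i, and replace dx_i by d F_i = (∂F_i/∂u) du + (∂F_i/∂v) dv.
  For the x component: f_1(F) = 4*u*v - 3; d F_1 = (0) du + (4*v) dv
  For the y component: f_2(F) = -16*u*v + 12; d F_2 = (4*v) du + (4*u) dv
  For the z component: f_3(F) = 2*v^2; d F_3 = (0) du + (-6*v) dv
Combining and collecting du, dv coefficients:
  coeff of du: 16*v*(-4*u*v + 3)
  coeff of dv: -64*u^2*v + 16*u*v^2 + 48*u - 12*v^3 - 12*v
F^* omega = (16*v*(-4*u*v + 3)) du + (-64*u^2*v + 16*u*v^2 + 48*u - 12*v^3 - 12*v) dv.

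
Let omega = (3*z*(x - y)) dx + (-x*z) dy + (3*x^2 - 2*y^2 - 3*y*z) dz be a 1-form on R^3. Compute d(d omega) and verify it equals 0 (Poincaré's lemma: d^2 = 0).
d(d omega) = 0

Step 1: d omega = sum_{i<j} (∂f_j/∂x_i - ∂f_i/∂x_j) dx_i ∧ dx_j:
  coeff of dx ∧ dy: 2*z
  coeff of dx ∧ dz: 3*x + 3*y
  coeff of dy ∧ dz: x - 4*y - 3*z
Step 2: Apply d again to each 2-form coefficient. The only possible 3-form in R^3 is dx ∧ dy ∧ dz, with coefficient
  ∂(coeff of dy∧dz)/∂x - ∂(coeff of dx∧dz)/∂y + ∂(coeff of dx∧dy)/∂z
  = ∂/∂x (x - 4*y - 3*z) - ∂/∂y (3*x + 3*y) + ∂/∂z (2*z).
Each of these terms simplifies to sums of mixed partials that cancel in pairs. The result is 0 (by equality of mixed partials for smooth functions — Schwarz / Clairaut).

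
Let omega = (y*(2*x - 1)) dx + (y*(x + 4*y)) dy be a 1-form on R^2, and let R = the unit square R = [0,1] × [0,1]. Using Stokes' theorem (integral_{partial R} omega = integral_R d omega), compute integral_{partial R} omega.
integral_(partial R) omega = 1/2

Stokes: integral_partial_R omega = integral_R d omega with d omega = (∂Q/∂x - ∂P/∂y) dx ∧ dy.
  ∂Q/∂x = y
  ∂P/∂y = 2*x - 1
  integrand = ∂Q/∂x - ∂P/∂y = -2*x + y + 1.
Integrating over R: integral_0^1 integral_0^1 (-2*x + y + 1) dx dy = 1/2.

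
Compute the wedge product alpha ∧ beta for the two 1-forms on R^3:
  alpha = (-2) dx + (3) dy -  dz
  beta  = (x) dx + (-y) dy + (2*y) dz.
alpha ∧ beta = (-3*x + 2*y) dx ∧ dy + (x - 4*y) dx ∧ dz + (5*y) dy ∧ dz

Distribute the wedge, using dx_i ∧ dx_j = -dx_j ∧ dx_i and dx_i ∧ dx_i = 0. For each pair (i, j) with i < j, the coefficient of dx_i ∧ dx_j in alpha ∧ beta is (alpha_i * beta_j - alpha_j * beta_i). Collecting: alpha ∧ beta = (-3*x + 2*y) dx ∧ dy + (x - 4*y) dx ∧ dz + (5*y) dy ∧ dz.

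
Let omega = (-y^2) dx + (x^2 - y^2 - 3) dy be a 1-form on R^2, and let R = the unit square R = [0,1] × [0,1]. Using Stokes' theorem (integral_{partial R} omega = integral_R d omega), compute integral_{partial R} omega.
integral_(partial R) omega = 2

Stokes: integral_partial_R omega = integral_R d omega with d omega = (∂Q/∂x - ∂P/∂y) dx ∧ dy.
  ∂Q/∂x = 2*x
  ∂P/∂y = -2*y
  integrand = ∂Q/∂x - ∂P/∂y = 2*x + 2*y.
Integrating over R: integral_0^1 integral_0^1 (2*x + 2*y) dx dy = 2.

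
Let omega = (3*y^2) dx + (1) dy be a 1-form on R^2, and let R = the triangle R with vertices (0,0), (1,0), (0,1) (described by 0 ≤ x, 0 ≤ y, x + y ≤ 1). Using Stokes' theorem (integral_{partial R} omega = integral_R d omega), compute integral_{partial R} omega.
integral_(partial R) omega = -1

Stokes: integral_partial_R omega = integral_R d omega with d omega = (∂Q/∂x - ∂P/∂y) dx ∧ dy.
  ∂Q/∂x = 0
  ∂P/∂y = 6*y
  integrand = ∂Q/∂x - ∂P/∂y = -6*y.
Integrating over R: integral_0^1 integral_0^{1-x} (-6*y) dy dx = -1.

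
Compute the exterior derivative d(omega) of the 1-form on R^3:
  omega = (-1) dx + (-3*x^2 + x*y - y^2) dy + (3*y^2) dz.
d(omega) = (-6*x + y) dx ∧ dy + (6*y) dy ∧ dz

For a 1-form omega = sum_i f_i dx_i, the exterior derivative is
  d(omega) = sum_{i < j} (∂f_j/∂x_i - ∂f_i/∂x_j) dx_i ∧ dx_j.
  coefficient of dx ∧ dy: ∂f_2/∂x - ∂f_1/∂y = ∂(-3*x^2 + x*y - y^2)/∂x - ∂(-1)/∂y = -6*x + y
  coefficient of dy ∧ dz: ∂f_3/∂y - ∂f_2/∂z = ∂(3*y^2)/∂y - ∂(-3*x^2 + x*y - y^2)/∂z = 6*y
Assembling: d(omega) = (-6*x + y) dx ∧ dy + (6*y) dy ∧ dz.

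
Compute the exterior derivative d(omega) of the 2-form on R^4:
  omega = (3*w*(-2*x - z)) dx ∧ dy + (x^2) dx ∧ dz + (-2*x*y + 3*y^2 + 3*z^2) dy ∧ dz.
d(omega) = (-3*w - 2*y) dx ∧ dy ∧ dz + (-6*x - 3*z) dx ∧ dy ∧ dw

For a 2-form omega = sum_{i<j} g_{ij} dx_i ∧ dx_j, the exterior derivative is
  d(omega) = sum_{i<j} d(g_{ij}) ∧ dx_i ∧ dx_j = sum_{i<j, k} (∂g_{ij}/∂x_k) dx_k ∧ dx_i ∧ dx_j.
Expand each term, using dx_k ∧ dx_i ∧ dx_j = sgn(permutation) dx_{(a)} ∧ dx_{(b)} ∧ dx_{(c)} with (a < b < c) sorted:
  d(3*w*(-2*x - z)) includes (∂/∂z)(3*w*(-2*x - z)) dz = (-3*w) dz, which multiplied by dx ∧ dy gives (-3*w) dx ∧ dy ∧ dz
  d(3*w*(-2*x - z)) includes (∂/∂w)(3*w*(-2*x - z)) dw = (-6*x - 3*z) dw, which multiplied by dx ∧ dy gives (-6*x - 3*z) dx ∧ dy ∧ dw
  d(-2*x*y + 3*y^2 + 3*z^2) includes (∂/∂x)(-2*x*y + 3*y^2 + 3*z^2) dx = (-2*y) dx, which multiplied by dy ∧ dz gives (-2*y) dx ∧ dy ∧ dz
Collecting like 3-forms: d(omega) = (-3*w - 2*y) dx ∧ dy ∧ dz + (-6*x - 3*z) dx ∧ dy ∧ dw.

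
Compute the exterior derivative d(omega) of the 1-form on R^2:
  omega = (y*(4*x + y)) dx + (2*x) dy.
d(omega) = (-4*x - 2*y + 2) dx ∧ dy

For a 1-form omega = sum_i f_i dx_i, the exterior derivative is
  d(omega) = sum_{i < j} (∂f_j/∂x_i - ∂f_i/∂x_j) dx_i ∧ dx_j.
  coefficient of dx ∧ dy: ∂f_2/∂x - ∂f_1/∂y = ∂(2*x)/∂x - ∂(y*(4*x + y))/∂y = -4*x - 2*y + 2
Assembling: d(omega) = (-4*x - 2*y + 2) dx ∧ dy.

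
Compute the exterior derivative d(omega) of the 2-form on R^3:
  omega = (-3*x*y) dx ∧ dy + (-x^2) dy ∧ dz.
d(omega) = (-2*x) dx ∧ dy ∧ dz

For a 2-form omega = sum_{i<j} g_{ij} dx_i ∧ dx_j, the exterior derivative is
  d(omega) = sum_{i<j} d(g_{ij}) ∧ dx_i ∧ dx_j = sum_{i<j, k} (∂g_{ij}/∂x_k) dx_k ∧ dx_i ∧ dx_j.
Expand each term, using dx_k ∧ dx_i ∧ dx_j = sgn(permutation) dx_{(a)} ∧ dx_{(b)} ∧ dx_{(c)} with (a < b < c) sorted:
  d(-x^2) includes (∂/∂x)(-x^2) dx = (-2*x) dx, which multiplied by dy ∧ dz gives (-2*x) dx ∧ dy ∧ dz
Collecting like 3-forms: d(omega) = (-2*x) dx ∧ dy ∧ dz.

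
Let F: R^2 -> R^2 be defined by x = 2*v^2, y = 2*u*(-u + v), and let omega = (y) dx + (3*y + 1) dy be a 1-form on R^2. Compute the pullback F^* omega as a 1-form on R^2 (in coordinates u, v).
F^* omega = (24*u^3 - 36*u^2*v + 12*u*v^2 - 4*u + 2*v) du + (2*u*(-6*u^2 + 2*u*v + 4*v^2 + 1)) dv

Using F^*(f dg) = (f ∘ F) d(g ∘ F), substitute each coordinate x_i by F_i(u, v) in f_i, and replace dx_i by d F_i = (∂F_i/∂u) du + (∂F_i/∂v) dv.
  For the x component: f_1(F) = 2*u*(-u + v); d F_1 = (0) du + (4*v) dv
  For the y component: f_2(F) = -6*u^2 + 6*u*v + 1; d F_2 = (-4*u + 2*v) du + (2*u) dv
Combining and collecting du, dv coefficients:
  coeff of du: 24*u^3 - 36*u^2*v + 12*u*v^2 - 4*u + 2*v
  coeff of dv: 2*u*(-6*u^2 + 2*u*v + 4*v^2 + 1)
F^* omega = (24*u^3 - 36*u^2*v + 12*u*v^2 - 4*u + 2*v) du + (2*u*(-6*u^2 + 2*u*v + 4*v^2 + 1)) dv.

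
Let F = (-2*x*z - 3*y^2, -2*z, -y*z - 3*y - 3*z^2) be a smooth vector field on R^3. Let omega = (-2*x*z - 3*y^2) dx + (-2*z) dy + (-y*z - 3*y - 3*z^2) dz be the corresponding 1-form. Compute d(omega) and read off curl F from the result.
d(omega) = (-z - 1) dy ∧ dz + (-2*x) dz ∧ dx + (6*y) dx ∧ dy; curl F = (-z - 1, -2*x, 6*y)

d omega = sum_{i<j} (∂f_j/∂x_i - ∂f_i/∂x_j) dx_i ∧ dx_j. Under the identification (dy ∧ dz, dz ∧ dx, dx ∧ dy) ↔ (e_x, e_y, e_z), the coefficients are exactly the components of curl F. Compute:
  ∂R/∂y - ∂Q/∂z = (-z - 3) - (-2) = -z - 1
  ∂P/∂z - ∂R/∂x = (-2*x) - (0) = -2*x
  ∂Q/∂x - ∂P/∂y = (0) - (-6*y) = 6*y.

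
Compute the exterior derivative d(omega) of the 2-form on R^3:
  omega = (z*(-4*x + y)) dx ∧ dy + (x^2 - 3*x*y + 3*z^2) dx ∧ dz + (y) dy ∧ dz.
d(omega) = (-x + y) dx ∧ dy ∧ dz

For a 2-form omega = sum_{i<j} g_{ij} dx_i ∧ dx_j, the exterior derivative is
  d(omega) = sum_{i<j} d(g_{ij}) ∧ dx_i ∧ dx_j = sum_{i<j, k} (∂g_{ij}/∂x_k) dx_k ∧ dx_i ∧ dx_j.
Expand each term, using dx_k ∧ dx_i ∧ dx_j = sgn(permutation) dx_{(a)} ∧ dx_{(b)} ∧ dx_{(c)} with (a < b < c) sorted:
  d(z*(-4*x + y)) includes (∂/∂z)(z*(-4*x + y)) dz = (-4*x + y) dz, which multiplied by dx ∧ dy gives (-4*x + y) dx ∧ dy ∧ dz
  d(x^2 - 3*x*y + 3*z^2) includes (∂/∂y)(x^2 - 3*x*y + 3*z^2) dy = (-3*x) dy, which multiplied by dx ∧ dz gives (3*x) dx ∧ dy ∧ dz
Collecting like 3-forms: d(omega) = (-x + y) dx ∧ dy ∧ dz.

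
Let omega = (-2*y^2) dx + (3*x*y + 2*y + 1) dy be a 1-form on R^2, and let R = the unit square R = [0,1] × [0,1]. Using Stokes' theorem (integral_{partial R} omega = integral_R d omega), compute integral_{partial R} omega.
integral_(partial R) omega = 7/2

Stokes: integral_partial_R omega = integral_R d omega with d omega = (∂Q/∂x - ∂P/∂y) dx ∧ dy.
  ∂Q/∂x = 3*y
  ∂P/∂y = -4*y
  integrand = ∂Q/∂x - ∂P/∂y = 7*y.
Integrating over R: integral_0^1 integral_0^1 (7*y) dx dy = 7/2.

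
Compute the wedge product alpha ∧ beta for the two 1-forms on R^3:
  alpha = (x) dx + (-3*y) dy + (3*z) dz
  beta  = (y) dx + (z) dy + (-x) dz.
alpha ∧ beta = (x*z + 3*y^2) dx ∧ dy + (-x^2 - 3*y*z) dx ∧ dz + (3*x*y - 3*z^2) dy ∧ dz

Distribute the wedge, using dx_i ∧ dx_j = -dx_j ∧ dx_i and dx_i ∧ dx_i = 0. For each pair (i, j) with i < j, the coefficient of dx_i ∧ dx_j in alpha ∧ beta is (alpha_i * beta_j - alpha_j * beta_i). Collecting: alpha ∧ beta = (x*z + 3*y^2) dx ∧ dy + (-x^2 - 3*y*z) dx ∧ dz + (3*x*y - 3*z^2) dy ∧ dz.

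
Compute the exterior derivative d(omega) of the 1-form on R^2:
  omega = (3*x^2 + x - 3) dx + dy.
d(omega) = 0

For a 1-form omega = sum_i f_i dx_i, the exterior derivative is
  d(omega) = sum_{i < j} (∂f_j/∂x_i - ∂f_i/∂x_j) dx_i ∧ dx_j.

Assembling: d(omega) = 0.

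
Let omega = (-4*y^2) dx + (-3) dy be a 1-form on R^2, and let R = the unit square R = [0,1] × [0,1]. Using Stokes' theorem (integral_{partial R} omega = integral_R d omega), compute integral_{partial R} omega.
integral_(partial R) omega = 4

Stokes: integral_partial_R omega = integral_R d omega with d omega = (∂Q/∂x - ∂P/∂y) dx ∧ dy.
  ∂Q/∂x = 0
  ∂P/∂y = -8*y
  integrand = ∂Q/∂x - ∂P/∂y = 8*y.
Integrating over R: integral_0^1 integral_0^1 (8*y) dx dy = 4.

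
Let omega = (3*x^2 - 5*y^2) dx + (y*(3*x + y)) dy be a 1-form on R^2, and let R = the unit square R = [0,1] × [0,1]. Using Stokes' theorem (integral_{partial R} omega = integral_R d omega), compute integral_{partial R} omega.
integral_(partial R) omega = 13/2

Stokes: integral_partial_R omega = integral_R d omega with d omega = (∂Q/∂x - ∂P/∂y) dx ∧ dy.
  ∂Q/∂x = 3*y
  ∂P/∂y = -10*y
  integrand = ∂Q/∂x - ∂P/∂y = 13*y.
Integrating over R: integral_0^1 integral_0^1 (13*y) dx dy = 13/2.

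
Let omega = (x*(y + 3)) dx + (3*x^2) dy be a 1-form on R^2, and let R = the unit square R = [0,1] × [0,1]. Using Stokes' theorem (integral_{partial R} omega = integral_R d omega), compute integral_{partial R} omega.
integral_(partial R) omega = 5/2

Stokes: integral_partial_R omega = integral_R d omega with d omega = (∂Q/∂x - ∂P/∂y) dx ∧ dy.
  ∂Q/∂x = 6*x
  ∂P/∂y = x
  integrand = ∂Q/∂x - ∂P/∂y = 5*x.
Integrating over R: integral_0^1 integral_0^1 (5*x) dx dy = 5/2.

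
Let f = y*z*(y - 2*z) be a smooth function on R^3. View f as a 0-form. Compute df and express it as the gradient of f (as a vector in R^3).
df = (0) dx + (2*z*(y - z)) dy + (y*(y - 4*z)) dz; grad f = (0, 2*z*(y - z), y*(y - 4*z))

For a 0-form f, d f = (∂f/∂x) dx + (∂f/∂y) dy + (∂f/∂z) dz. The components of the vector representation are exactly the entries of grad f in Cartesian coordinates:
  ∂f/∂x = 0
  ∂f/∂y = 2*z*(y - z)
  ∂f/∂z = y*(y - 4*z).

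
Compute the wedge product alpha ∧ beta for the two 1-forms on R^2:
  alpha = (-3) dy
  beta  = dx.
alpha ∧ beta = (3) dx ∧ dy

Distribute the wedge, using dx_i ∧ dx_j = -dx_j ∧ dx_i and dx_i ∧ dx_i = 0. For each pair (i, j) with i < j, the coefficient of dx_i ∧ dx_j in alpha ∧ beta is (alpha_i * beta_j - alpha_j * beta_i). Collecting: alpha ∧ beta = (3) dx ∧ dy.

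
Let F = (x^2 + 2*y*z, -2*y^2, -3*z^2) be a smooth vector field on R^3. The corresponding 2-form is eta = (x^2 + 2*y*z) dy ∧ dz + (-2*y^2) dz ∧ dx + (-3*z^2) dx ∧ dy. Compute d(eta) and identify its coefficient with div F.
d(eta) = (2*x - 4*y - 6*z) dx ∧ dy ∧ dz; div F = 2*x - 4*y - 6*z

For a 2-form in R^3 of the form above, applying d gives a 3-form with coefficient ∂P/∂x + ∂Q/∂y + ∂R/∂z:
  ∂P/∂x = 2*x
  ∂Q/∂y = -4*y
  ∂R/∂z = -6*z
Sum = 2*x - 4*y - 6*z, which is exactly div F.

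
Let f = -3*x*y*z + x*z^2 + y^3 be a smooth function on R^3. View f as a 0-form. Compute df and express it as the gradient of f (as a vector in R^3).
df = (z*(-3*y + z)) dx + (-3*x*z + 3*y^2) dy + (x*(-3*y + 2*z)) dz; grad f = (z*(-3*y + z), -3*x*z + 3*y^2, x*(-3*y + 2*z))

For a 0-form f, d f = (∂f/∂x) dx + (∂f/∂y) dy + (∂f/∂z) dz. The components of the vector representation are exactly the entries of grad f in Cartesian coordinates:
  ∂f/∂x = z*(-3*y + z)
  ∂f/∂y = -3*x*z + 3*y^2
  ∂f/∂z = x*(-3*y + 2*z).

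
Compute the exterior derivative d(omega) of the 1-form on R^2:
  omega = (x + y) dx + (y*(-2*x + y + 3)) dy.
d(omega) = (-2*y - 1) dx ∧ dy

For a 1-form omega = sum_i f_i dx_i, the exterior derivative is
  d(omega) = sum_{i < j} (∂f_j/∂x_i - ∂f_i/∂x_j) dx_i ∧ dx_j.
  coefficient of dx ∧ dy: ∂f_2/∂x - ∂f_1/∂y = ∂(y*(-2*x + y + 3))/∂x - ∂(x + y)/∂y = -2*y - 1
Assembling: d(omega) = (-2*y - 1) dx ∧ dy.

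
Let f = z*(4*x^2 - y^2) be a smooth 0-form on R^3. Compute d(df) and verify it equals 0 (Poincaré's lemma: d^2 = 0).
d(df) = 0

Step 1: df = sum_i (∂f/∂x_i) dx_i = (8*x*z) dx + (-2*y*z) dy + (4*x^2 - y^2) dz.
Step 2: Apply d again. Using the 1-form formula, the coefficient of dx ∧ dy in d(df) is ∂^2 f/∂x ∂y - ∂^2 f/∂y ∂x = (0) - (0) = 0 (equality of mixed partials for smooth f).
Similarly for dx ∧ dz and dy ∧ dz — all coefficients vanish. So d(df) = 0.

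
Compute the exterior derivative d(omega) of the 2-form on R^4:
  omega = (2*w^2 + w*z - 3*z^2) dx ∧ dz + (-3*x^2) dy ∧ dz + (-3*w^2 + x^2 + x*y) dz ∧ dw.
d(omega) = (4*w + 2*x + y + z) dx ∧ dz ∧ dw + (-6*x) dx ∧ dy ∧ dz + (x) dy ∧ dz ∧ dw

For a 2-form omega = sum_{i<j} g_{ij} dx_i ∧ dx_j, the exterior derivative is
  d(omega) = sum_{i<j} d(g_{ij}) ∧ dx_i ∧ dx_j = sum_{i<j, k} (∂g_{ij}/∂x_k) dx_k ∧ dx_i ∧ dx_j.
Expand each term, using dx_k ∧ dx_i ∧ dx_j = sgn(permutation) dx_{(a)} ∧ dx_{(b)} ∧ dx_{(c)} with (a < b < c) sorted:
  d(2*w^2 + w*z - 3*z^2) includes (∂/∂w)(2*w^2 + w*z - 3*z^2) dw = (4*w + z) dw, which multiplied by dx ∧ dz gives (4*w + z) dx ∧ dz ∧ dw
  d(-3*x^2) includes (∂/∂x)(-3*x^2) dx = (-6*x) dx, which multiplied by dy ∧ dz gives (-6*x) dx ∧ dy ∧ dz
  d(-3*w^2 + x^2 + x*y) includes (∂/∂x)(-3*w^2 + x^2 + x*y) dx = (2*x + y) dx, which multiplied by dz ∧ dw gives (2*x + y) dx ∧ dz ∧ dw
  d(-3*w^2 + x^2 + x*y) includes (∂/∂y)(-3*w^2 + x^2 + x*y) dy = (x) dy, which multiplied by dz ∧ dw gives (x) dy ∧ dz ∧ dw
Collecting like 3-forms: d(omega) = (4*w + 2*x + y + z) dx ∧ dz ∧ dw + (-6*x) dx ∧ dy ∧ dz + (x) dy ∧ dz ∧ dw.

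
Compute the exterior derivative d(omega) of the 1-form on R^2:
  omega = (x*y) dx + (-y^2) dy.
d(omega) = (-x) dx ∧ dy

For a 1-form omega = sum_i f_i dx_i, the exterior derivative is
  d(omega) = sum_{i < j} (∂f_j/∂x_i - ∂f_i/∂x_j) dx_i ∧ dx_j.
  coefficient of dx ∧ dy: ∂f_2/∂x - ∂f_1/∂y = ∂(-y^2)/∂x - ∂(x*y)/∂y = -x
Assembling: d(omega) = (-x) dx ∧ dy.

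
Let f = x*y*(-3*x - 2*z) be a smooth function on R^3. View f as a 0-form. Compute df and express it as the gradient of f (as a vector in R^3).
df = (2*y*(-3*x - z)) dx + (x*(-3*x - 2*z)) dy + (-2*x*y) dz; grad f = (2*y*(-3*x - z), x*(-3*x - 2*z), -2*x*y)

For a 0-form f, d f = (∂f/∂x) dx + (∂f/∂y) dy + (∂f/∂z) dz. The components of the vector representation are exactly the entries of grad f in Cartesian coordinates:
  ∂f/∂x = 2*y*(-3*x - z)
  ∂f/∂y = x*(-3*x - 2*z)
  ∂f/∂z = -2*x*y.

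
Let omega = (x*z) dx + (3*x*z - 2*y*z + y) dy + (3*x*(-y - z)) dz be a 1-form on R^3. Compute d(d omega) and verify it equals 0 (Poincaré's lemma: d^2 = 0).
d(d omega) = 0

Step 1: d omega = sum_{i<j} (∂f_j/∂x_i - ∂f_i/∂x_j) dx_i ∧ dx_j:
  coeff of dx ∧ dy: 3*z
  coeff of dx ∧ dz: -x - 3*y - 3*z
  coeff of dy ∧ dz: -6*x + 2*y
Step 2: Apply d again to each 2-form coefficient. The only possible 3-form in R^3 is dx ∧ dy ∧ dz, with coefficient
  ∂(coeff of dy∧dz)/∂x - ∂(coeff of dx∧dz)/∂y + ∂(coeff of dx∧dy)/∂z
  = ∂/∂x (-6*x + 2*y) - ∂/∂y (-x - 3*y - 3*z) + ∂/∂z (3*z).
Each of these terms simplifies to sums of mixed partials that cancel in pairs. The result is 0 (by equality of mixed partials for smooth functions — Schwarz / Clairaut).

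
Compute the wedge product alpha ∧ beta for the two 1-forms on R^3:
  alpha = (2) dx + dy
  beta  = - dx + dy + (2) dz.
alpha ∧ beta = (3) dx ∧ dy + (4) dx ∧ dz + (2) dy ∧ dz

Distribute the wedge, using dx_i ∧ dx_j = -dx_j ∧ dx_i and dx_i ∧ dx_i = 0. For each pair (i, j) with i < j, the coefficient of dx_i ∧ dx_j in alpha ∧ beta is (alpha_i * beta_j - alpha_j * beta_i). Collecting: alpha ∧ beta = (3) dx ∧ dy + (4) dx ∧ dz + (2) dy ∧ dz.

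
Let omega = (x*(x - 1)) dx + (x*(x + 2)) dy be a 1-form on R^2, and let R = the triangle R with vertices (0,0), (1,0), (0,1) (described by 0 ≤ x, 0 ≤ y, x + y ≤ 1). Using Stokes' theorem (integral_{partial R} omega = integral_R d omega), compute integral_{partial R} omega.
integral_(partial R) omega = 4/3

Stokes: integral_partial_R omega = integral_R d omega with d omega = (∂Q/∂x - ∂P/∂y) dx ∧ dy.
  ∂Q/∂x = 2*x + 2
  ∂P/∂y = 0
  integrand = ∂Q/∂x - ∂P/∂y = 2*x + 2.
Integrating over R: integral_0^1 integral_0^{1-x} (2*x + 2) dy dx = 4/3.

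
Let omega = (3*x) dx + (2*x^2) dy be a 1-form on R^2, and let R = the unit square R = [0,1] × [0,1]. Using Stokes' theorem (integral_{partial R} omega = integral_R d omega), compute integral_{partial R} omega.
integral_(partial R) omega = 2

Stokes: integral_partial_R omega = integral_R d omega with d omega = (∂Q/∂x - ∂P/∂y) dx ∧ dy.
  ∂Q/∂x = 4*x
  ∂P/∂y = 0
  integrand = ∂Q/∂x - ∂P/∂y = 4*x.
Integrating over R: integral_0^1 integral_0^1 (4*x) dx dy = 2.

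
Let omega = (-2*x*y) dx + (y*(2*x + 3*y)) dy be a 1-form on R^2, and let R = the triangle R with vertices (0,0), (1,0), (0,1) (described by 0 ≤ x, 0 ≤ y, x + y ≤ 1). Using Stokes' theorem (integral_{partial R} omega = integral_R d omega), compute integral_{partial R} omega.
integral_(partial R) omega = 2/3

Stokes: integral_partial_R omega = integral_R d omega with d omega = (∂Q/∂x - ∂P/∂y) dx ∧ dy.
  ∂Q/∂x = 2*y
  ∂P/∂y = -2*x
  integrand = ∂Q/∂x - ∂P/∂y = 2*x + 2*y.
Integrating over R: integral_0^1 integral_0^{1-x} (2*x + 2*y) dy dx = 2/3.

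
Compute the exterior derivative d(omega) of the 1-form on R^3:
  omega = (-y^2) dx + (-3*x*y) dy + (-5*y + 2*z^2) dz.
d(omega) = (-y) dx ∧ dy + (-5) dy ∧ dz

For a 1-form omega = sum_i f_i dx_i, the exterior derivative is
  d(omega) = sum_{i < j} (∂f_j/∂x_i - ∂f_i/∂x_j) dx_i ∧ dx_j.
  coefficient of dx ∧ dy: ∂f_2/∂x - ∂f_1/∂y = ∂(-3*x*y)/∂x - ∂(-y^2)/∂y = -y
  coefficient of dy ∧ dz: ∂f_3/∂y - ∂f_2/∂z = ∂(-5*y + 2*z^2)/∂y - ∂(-3*x*y)/∂z = -5
Assembling: d(omega) = (-y) dx ∧ dy + (-5) dy ∧ dz.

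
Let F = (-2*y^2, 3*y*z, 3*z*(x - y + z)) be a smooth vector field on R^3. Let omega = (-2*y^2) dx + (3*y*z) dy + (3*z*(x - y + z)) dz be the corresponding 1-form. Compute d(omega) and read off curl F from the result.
d(omega) = (-3*y - 3*z) dy ∧ dz + (-3*z) dz ∧ dx + (4*y) dx ∧ dy; curl F = (-3*y - 3*z, -3*z, 4*y)

d omega = sum_{i<j} (∂f_j/∂x_i - ∂f_i/∂x_j) dx_i ∧ dx_j. Under the identification (dy ∧ dz, dz ∧ dx, dx ∧ dy) ↔ (e_x, e_y, e_z), the coefficients are exactly the components of curl F. Compute:
  ∂R/∂y - ∂Q/∂z = (-3*z) - (3*y) = -3*y - 3*z
  ∂P/∂z - ∂R/∂x = (0) - (3*z) = -3*z
  ∂Q/∂x - ∂P/∂y = (0) - (-4*y) = 4*y.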